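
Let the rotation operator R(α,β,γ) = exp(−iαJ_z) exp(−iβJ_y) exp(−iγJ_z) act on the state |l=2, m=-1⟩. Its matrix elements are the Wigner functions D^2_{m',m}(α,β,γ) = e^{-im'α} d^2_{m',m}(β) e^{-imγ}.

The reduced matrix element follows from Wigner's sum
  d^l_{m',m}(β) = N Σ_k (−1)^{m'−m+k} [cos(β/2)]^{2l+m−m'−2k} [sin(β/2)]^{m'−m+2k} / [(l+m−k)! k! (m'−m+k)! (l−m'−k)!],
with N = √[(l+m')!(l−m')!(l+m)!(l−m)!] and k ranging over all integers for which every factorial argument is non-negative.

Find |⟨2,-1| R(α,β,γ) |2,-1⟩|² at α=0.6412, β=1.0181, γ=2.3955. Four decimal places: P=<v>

Split into d^2_{-1,-1}(β=1.0181) × two z-phases.
Half-angle: c=0.873208, s=0.487348. N=√(1·6·1·6)=6.000000
k: max(0,(-1)−(-1))=0 … min(2+(-1),2−(-1))=1
  k=0: (−1)^0·6.0000/(6)·0.8732^4·0.4873^0 = +0.581394
  k=1: (−1)^1·6.0000/(2)·0.8732^2·0.4873^2 = -0.543294
d^2_{-1,-1}(1.0181) = +0.581394 -0.543294 = +0.038100
|D^2_{-1,-1}|² = |d^2_{-1,-1}(β)|² = (+0.038100)² = 0.001452 (the z-rotation phases have unit modulus)

P=0.0015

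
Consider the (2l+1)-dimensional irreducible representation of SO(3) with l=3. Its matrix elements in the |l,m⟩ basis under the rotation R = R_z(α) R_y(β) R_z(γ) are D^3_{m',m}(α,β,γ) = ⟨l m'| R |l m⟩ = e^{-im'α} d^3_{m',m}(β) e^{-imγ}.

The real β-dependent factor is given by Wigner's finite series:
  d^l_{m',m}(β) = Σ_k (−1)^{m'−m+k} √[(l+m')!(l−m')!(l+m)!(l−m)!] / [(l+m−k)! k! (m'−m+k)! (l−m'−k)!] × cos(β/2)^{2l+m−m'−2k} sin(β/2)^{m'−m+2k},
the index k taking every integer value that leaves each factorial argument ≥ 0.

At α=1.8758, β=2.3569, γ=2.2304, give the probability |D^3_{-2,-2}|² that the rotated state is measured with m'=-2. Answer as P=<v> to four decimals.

Split into d^3_{-2,-2}(β=2.3569) × two z-phases.
With c≡cos(β/2)=0.382358 and s≡sin(β/2)=0.924014, N=[1·120·1·120]^{1/2}=120.000000
The bounds max(0,m−m')=0 and min(l+m,l−m')=1 give 2 terms
  k=0: (−1)^0·120.0000/(120)·0.3824^6·0.9240^0 = +0.003125
  k=1: (−1)^1·120.0000/(24)·0.3824^4·0.9240^2 = -0.091244
d^3_{-2,-2}(2.3569) = +0.003125 -0.091244 = -0.088120
|D^3_{-2,-2}|² = |d^3_{-2,-2}(β)|² = (-0.088120)² = 0.007765 (the z-rotation phases have unit modulus)

P=0.0078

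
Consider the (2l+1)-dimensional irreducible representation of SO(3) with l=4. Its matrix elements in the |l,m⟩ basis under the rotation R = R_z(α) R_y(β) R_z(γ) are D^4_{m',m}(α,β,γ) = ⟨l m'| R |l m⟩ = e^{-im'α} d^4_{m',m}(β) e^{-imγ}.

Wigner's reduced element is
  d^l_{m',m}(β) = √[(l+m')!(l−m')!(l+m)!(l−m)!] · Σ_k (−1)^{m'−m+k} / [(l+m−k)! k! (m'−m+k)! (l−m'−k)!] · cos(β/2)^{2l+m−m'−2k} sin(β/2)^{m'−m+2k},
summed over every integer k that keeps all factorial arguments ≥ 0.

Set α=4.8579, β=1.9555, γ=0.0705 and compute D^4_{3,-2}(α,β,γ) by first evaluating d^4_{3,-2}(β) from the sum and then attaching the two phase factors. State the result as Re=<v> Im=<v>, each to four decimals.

Re=0.0596 Im=0.1957

D^4_{3,-2}(4.8579,1.9555,0.0705) = e^{-i·3·4.8579}·d^4_{3,-2}(1.9555)·e^{-i·-2·0.0705}. Compute d first:
c=cos(1.9555/2)=0.558890, s=sin(1.9555/2)=0.829242; N=√[5040·1·2·720]=2693.993318
k∈{0,1} keeps every argument non-negative
  k=0: (−1)^5·2693.9933/(240)·0.5589^3·0.8292^5 = -0.768369
  k=1: (−1)^6·2693.9933/(720)·0.5589^1·0.8292^7 = +0.563844
d^4_{3,-2}(1.9555) = -0.768369 +0.563844 = -0.204525
Attach z-rotation phases: D = e^{-i(3)(4.8579)}·(-0.204525)·e^{-i(-2)(0.0705)} = +0.059568+0.195659i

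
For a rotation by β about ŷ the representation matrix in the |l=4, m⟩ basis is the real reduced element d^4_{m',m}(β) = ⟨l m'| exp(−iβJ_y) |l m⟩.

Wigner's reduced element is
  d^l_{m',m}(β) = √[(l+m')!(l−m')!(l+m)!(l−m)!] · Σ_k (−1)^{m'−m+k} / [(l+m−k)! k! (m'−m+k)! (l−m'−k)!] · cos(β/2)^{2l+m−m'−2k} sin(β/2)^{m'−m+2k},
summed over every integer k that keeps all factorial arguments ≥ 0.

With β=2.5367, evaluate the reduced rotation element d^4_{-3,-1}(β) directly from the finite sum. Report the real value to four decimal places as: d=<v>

d=-0.0814

d^4_{-3,-1}(β=2.5367) via Wigner's sum:
Half-angle: c=0.297856, s=0.954611. N=√(1·5040·6·120)=1904.940944
k: max(0,(-1)−(-3))=2 … min(4+(-1),4−(-3))=3
  k=2: (−1)^0·1904.9409/(240)·0.2979^6·0.9546^2 = +0.005051
  k=3: (−1)^1·1904.9409/(144)·0.2979^4·0.9546^4 = -0.086467
d^4_{-3,-1}(2.5367) = +0.005051 -0.086467 = -0.081416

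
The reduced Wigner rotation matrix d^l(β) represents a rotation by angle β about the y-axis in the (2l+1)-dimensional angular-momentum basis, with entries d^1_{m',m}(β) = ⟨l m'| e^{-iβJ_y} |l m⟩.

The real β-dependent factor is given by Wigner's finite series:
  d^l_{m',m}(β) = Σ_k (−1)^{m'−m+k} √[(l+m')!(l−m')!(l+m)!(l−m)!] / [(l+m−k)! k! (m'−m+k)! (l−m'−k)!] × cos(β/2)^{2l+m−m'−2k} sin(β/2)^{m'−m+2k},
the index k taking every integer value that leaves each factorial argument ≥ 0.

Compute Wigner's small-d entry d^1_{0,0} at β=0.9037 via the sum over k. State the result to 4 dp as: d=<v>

d=0.6187

d^1_{0,0}(β=0.9037) via Wigner's sum:
With c≡cos(β/2)=0.899641 and s≡sin(β/2)=0.436631, N=[1·1·1·1]^{1/2}=1.000000
k∈{0,1} keeps every argument non-negative
  k=0: (−1)^0·1.0000/(1)·0.8996^2·0.4366^0 = +0.809354
  k=1: (−1)^1·1.0000/(1)·0.8996^0·0.4366^2 = -0.190646
d^1_{0,0}(0.9037) = +0.809354 -0.190646 = +0.618707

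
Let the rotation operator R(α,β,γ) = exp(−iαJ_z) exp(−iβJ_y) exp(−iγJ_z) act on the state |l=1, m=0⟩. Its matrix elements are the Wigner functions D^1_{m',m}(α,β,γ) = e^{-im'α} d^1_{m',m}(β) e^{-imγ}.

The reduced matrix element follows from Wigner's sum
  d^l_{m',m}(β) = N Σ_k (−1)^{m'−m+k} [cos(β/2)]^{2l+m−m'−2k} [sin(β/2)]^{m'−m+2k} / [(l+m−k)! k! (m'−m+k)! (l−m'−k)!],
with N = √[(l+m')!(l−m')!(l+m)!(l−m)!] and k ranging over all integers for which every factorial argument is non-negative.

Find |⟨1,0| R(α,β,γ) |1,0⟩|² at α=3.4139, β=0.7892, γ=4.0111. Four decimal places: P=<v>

Split into d^1_{0,0}(β=0.7892) × two z-phases.
With c≡cos(β/2)=0.923150 and s≡sin(β/2)=0.384439, N=[1·1·1·1]^{1/2}=1.000000
The bounds max(0,m−m')=0 and min(l+m,l−m')=1 give 2 terms
  k=0: (−1)^0·1.0000/(1)·0.9232^2·0.3844^0 = +0.852207
  k=1: (−1)^1·1.0000/(1)·0.9232^0·0.3844^2 = -0.147793
d^1_{0,0}(0.7892) = +0.852207 -0.147793 = +0.704413
|D^1_{0,0}|² = |d^1_{0,0}(β)|² = (+0.704413)² = 0.496198 (the z-rotation phases have unit modulus)

P=0.4962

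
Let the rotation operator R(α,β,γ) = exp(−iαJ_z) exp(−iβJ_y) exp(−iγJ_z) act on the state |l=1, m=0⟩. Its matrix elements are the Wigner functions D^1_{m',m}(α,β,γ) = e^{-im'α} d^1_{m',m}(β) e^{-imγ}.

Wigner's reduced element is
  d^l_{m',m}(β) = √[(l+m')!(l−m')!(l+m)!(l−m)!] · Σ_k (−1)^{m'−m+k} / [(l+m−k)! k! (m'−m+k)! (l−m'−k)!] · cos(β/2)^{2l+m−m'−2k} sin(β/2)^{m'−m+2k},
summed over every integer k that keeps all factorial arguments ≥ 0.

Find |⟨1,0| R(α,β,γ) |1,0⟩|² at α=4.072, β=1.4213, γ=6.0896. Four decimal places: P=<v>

P=0.0222

First d^1_{0,0}(β=1.4213), then the phase factors e^{-i(0)α} and e^{-i(0)γ}:
With c≡cos(β/2)=0.757938 and s≡sin(β/2)=0.652327, N=[1·1·1·1]^{1/2}=1.000000
k: max(0,(0)−(0))=0 … min(1+(0),1−(0))=1
  k=0: (−1)^0·1.0000/(1)·0.7579^2·0.6523^0 = +0.574470
  k=1: (−1)^1·1.0000/(1)·0.7579^0·0.6523^2 = -0.425530
d^1_{0,0}(1.4213) = +0.574470 -0.425530 = +0.148940
|D^1_{0,0}|² = |d^1_{0,0}(β)|² = (+0.148940)² = 0.022183 (the z-rotation phases have unit modulus)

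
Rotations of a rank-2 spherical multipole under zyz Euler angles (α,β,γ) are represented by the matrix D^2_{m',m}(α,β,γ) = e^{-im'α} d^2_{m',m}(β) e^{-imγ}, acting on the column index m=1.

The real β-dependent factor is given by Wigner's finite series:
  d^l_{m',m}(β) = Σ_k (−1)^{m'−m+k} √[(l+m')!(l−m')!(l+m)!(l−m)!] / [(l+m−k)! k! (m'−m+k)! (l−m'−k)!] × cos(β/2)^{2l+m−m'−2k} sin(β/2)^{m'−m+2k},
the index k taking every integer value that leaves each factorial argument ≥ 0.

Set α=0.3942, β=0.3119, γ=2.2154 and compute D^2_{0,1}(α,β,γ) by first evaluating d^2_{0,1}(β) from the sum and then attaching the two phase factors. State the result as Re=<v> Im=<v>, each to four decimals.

First d^2_{0,1}(β=0.3119), then the phase factors e^{-i(0)α} and e^{-i(1)γ}:
With c≡cos(β/2)=0.987864 and s≡sin(β/2)=0.155319, N=[2·2·6·1]^{1/2}=4.898979
k: max(0,(1)−(0))=1 … min(2+(1),2−(0))=2
  k=1: (−1)^0·4.8990/(2)·0.9879^3·0.1553^1 = +0.366768
  k=2: (−1)^1·4.8990/(2)·0.9879^1·0.1553^3 = -0.009067
d^2_{0,1}(0.3119) = +0.366768 -0.009067 = +0.357701
Attach z-rotation phases: D = e^{-i(0)(0.3942)}·(+0.357701)·e^{-i(1)(2.2154)} = -0.214936-0.285924i

Re=-0.2149 Im=-0.2859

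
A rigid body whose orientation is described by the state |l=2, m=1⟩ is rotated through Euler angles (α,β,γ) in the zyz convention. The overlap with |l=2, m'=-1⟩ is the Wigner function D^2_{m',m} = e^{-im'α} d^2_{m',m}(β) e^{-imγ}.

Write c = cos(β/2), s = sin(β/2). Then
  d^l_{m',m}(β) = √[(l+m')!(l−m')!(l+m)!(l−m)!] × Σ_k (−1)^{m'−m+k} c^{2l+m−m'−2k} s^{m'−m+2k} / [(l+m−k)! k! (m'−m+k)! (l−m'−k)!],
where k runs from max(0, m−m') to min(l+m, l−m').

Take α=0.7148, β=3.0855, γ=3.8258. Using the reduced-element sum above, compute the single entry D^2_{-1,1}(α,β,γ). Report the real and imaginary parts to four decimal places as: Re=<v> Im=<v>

First d^2_{-1,1}(β=3.0855), then the phase factors e^{-i(-1)α} and e^{-i(1)γ}:
c=cos(3.0855/2)=0.028043, s=sin(3.0855/2)=0.999607; N=√[1·6·6·1]=6.000000
The bounds max(0,m−m')=2 and min(l+m,l−m')=3 give 2 terms
  k=2: (−1)^0·6.0000/(2)·0.0280^2·0.9996^2 = +0.002357
  k=3: (−1)^1·6.0000/(6)·0.0280^0·0.9996^4 = -0.998428
d^2_{-1,1}(3.0855) = +0.002357 -0.998428 = -0.996071
Attach z-rotation phases: D = e^{-i(-1)(0.7148)}·(-0.996071)·e^{-i(1)(3.8258)} = +0.995604+0.030468i

Re=0.9956 Im=0.0305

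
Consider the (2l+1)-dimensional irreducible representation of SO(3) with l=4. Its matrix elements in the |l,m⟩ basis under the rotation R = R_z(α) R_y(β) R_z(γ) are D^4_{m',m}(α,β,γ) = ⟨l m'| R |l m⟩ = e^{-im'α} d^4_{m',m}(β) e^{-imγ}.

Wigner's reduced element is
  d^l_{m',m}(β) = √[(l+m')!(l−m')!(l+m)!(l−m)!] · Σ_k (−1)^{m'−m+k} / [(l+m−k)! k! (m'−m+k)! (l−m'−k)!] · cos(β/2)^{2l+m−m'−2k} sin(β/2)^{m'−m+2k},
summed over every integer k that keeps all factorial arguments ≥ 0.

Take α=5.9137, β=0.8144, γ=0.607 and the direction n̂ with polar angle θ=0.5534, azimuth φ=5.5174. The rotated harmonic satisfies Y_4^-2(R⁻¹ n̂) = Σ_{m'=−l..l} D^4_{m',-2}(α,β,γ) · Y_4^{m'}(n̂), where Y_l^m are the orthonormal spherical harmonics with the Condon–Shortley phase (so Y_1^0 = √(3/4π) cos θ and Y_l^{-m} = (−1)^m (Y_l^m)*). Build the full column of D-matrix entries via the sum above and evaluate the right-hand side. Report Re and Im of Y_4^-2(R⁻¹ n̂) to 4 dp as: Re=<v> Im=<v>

Need the full column D^4_{m',-2} for m'=−4..4 at α=5.9137, β=0.8144, γ=0.607.
cos(β/2)=0.918233, sin(β/2)=0.396040
d^4_{-4,-2}: single k=2 term ⇒ +0.497479;  D = +0.480251-0.129786i
d^4_{-3,-2}: k∈[1..2] ⇒ +0.815594 -0.455163 = +0.360431;  D = +0.358426+0.037971i
d^4_{-2,-2}: k∈[0..2] ⇒ +0.505387 -1.128177 +0.262337 = -0.360453;  D = -0.320543-0.164858i
d^4_{-1,-2}: k∈[0..2] ⇒ -0.924797 +0.860178 -0.106676 = -0.171296;  D = -0.113757-0.128069i
d^4_{0,-2}: k∈[0..2] ⇒ +0.891902 -0.442443 +0.030865 = +0.480324;  D = +0.167765+0.450073i
d^4_{1,-2}: k∈[0..2] ⇒ -0.573452 +0.160015 -0.005953 = -0.419390;  D = +0.005321-0.419357i
d^4_{2,-2}: k∈[0..2] ⇒ +0.262337 -0.039041 +0.000605 = +0.223901;  D = -0.083501+0.207748i
d^4_{3,-2}: k∈[0..1] ⇒ -0.084672 +0.005250 = -0.079421;  D = +0.054233-0.058022i
d^4_{4,-2}: single k=0 term ⇒ +0.017215;  D = -0.015504+0.007483i
Y_4^{m'}(θ=0.5534,φ=5.5174) and Σ D·Y over m':
  (+0.4803-0.1298i)·(-0.0337+0.0026i)  (+0.3584+0.0380i)·(-0.1027+0.1156i)  (-0.3205-0.1649i)·(+0.0147+0.3755i)  (-0.1138-0.1281i)·(+0.3151+0.3030i)  (+0.1678+0.4501i)·(-0.0401+0.0000i)  (+0.0053-0.4194i)·(-0.3151+0.3030i)  (-0.0835+0.2077i)·(+0.0147-0.3755i)  (+0.0542-0.0580i)·(+0.1027+0.1156i)  (-0.0155+0.0075i)·(-0.0337-0.0026i)
Y_4^-2(R⁻¹ n̂) = +0.211349-0.004219i

Re=0.2113 Im=-0.0042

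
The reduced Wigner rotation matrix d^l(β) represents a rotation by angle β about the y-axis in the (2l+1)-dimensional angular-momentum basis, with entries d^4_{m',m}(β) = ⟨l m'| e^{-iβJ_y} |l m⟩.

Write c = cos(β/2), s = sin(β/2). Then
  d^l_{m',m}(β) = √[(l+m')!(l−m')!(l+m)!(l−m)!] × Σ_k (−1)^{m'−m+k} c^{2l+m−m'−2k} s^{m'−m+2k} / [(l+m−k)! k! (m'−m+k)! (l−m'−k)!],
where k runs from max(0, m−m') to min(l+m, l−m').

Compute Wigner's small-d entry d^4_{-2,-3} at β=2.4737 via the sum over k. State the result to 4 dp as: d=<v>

d=0.0344

d^4_{-2,-3}(β=2.4737) via Wigner's sum:
Half-angle: c=0.327774, s=0.944756. N=√(2·720·1·5040)=2693.993318
Admissible k: 0..1 (factorial args all ≥0)
  k=0: (−1)^1·2693.9933/(720)·0.3278^7·0.9448^1 = -0.001437
  k=1: (−1)^2·2693.9933/(240)·0.3278^5·0.9448^3 = +0.035811
d^4_{-2,-3}(2.4737) = -0.001437 +0.035811 = +0.034374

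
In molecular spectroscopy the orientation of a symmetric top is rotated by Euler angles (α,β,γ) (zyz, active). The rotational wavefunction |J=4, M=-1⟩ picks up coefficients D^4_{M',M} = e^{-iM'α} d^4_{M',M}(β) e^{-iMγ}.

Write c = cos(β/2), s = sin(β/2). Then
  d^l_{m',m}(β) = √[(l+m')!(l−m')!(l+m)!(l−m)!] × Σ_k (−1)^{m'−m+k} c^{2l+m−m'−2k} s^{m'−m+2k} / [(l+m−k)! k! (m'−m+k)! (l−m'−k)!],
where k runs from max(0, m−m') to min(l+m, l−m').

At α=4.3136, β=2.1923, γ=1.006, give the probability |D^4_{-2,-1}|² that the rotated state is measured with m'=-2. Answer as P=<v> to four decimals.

Split into d^4_{-2,-1}(β=2.1923) × two z-phases.
c=cos(2.1923/2)=0.457024, s=sin(2.1923/2)=0.889454; N=√[2·720·6·120]=1018.233765
The bounds max(0,m−m')=1 and min(l+m,l−m')=3 give 3 terms
  k=1: (−1)^0·1018.2338/(240)·0.4570^7·0.8895^1 = +0.015716
  k=2: (−1)^1·1018.2338/(48)·0.4570^5·0.8895^3 = -0.297627
  k=3: (−1)^2·1018.2338/(72)·0.4570^3·0.8895^5 = +0.751537
d^4_{-2,-1}(2.1923) = +0.015716 -0.297627 +0.751537 = +0.469626
|D^4_{-2,-1}|² = |d^4_{-2,-1}(β)|² = (+0.469626)² = 0.220548 (the z-rotation phases have unit modulus)

P=0.2205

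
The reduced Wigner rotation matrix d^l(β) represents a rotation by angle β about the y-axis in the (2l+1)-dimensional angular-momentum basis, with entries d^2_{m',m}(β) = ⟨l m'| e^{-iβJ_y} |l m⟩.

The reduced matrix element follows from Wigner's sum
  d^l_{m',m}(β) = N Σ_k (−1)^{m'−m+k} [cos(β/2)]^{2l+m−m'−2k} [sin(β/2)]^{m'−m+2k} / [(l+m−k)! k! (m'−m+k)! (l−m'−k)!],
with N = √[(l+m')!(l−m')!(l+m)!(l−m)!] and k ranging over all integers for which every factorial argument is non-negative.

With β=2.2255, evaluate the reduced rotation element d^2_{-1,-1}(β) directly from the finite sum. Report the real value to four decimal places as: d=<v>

d=-0.4337

d^2_{-1,-1}(β=2.2255) via Wigner's sum:
Half-angle: c=0.442197, s=0.896918. N=√(1·6·1·6)=6.000000
k: max(0,(-1)−(-1))=0 … min(2+(-1),2−(-1))=1
  k=0: (−1)^0·6.0000/(6)·0.4422^4·0.8969^0 = +0.038235
  k=1: (−1)^1·6.0000/(2)·0.4422^2·0.8969^2 = -0.471908
d^2_{-1,-1}(2.2255) = +0.038235 -0.471908 = -0.433673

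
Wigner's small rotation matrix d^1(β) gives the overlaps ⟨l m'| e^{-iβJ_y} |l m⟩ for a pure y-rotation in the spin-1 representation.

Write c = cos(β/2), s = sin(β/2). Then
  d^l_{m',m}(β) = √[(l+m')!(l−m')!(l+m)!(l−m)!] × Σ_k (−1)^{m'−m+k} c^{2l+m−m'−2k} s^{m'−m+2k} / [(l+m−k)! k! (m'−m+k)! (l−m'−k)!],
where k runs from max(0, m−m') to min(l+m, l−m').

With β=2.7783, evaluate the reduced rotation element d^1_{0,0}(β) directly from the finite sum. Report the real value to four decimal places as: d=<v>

d^1_{0,0}(β=2.7783) via Wigner's sum:
c=cos(2.7783/2)=0.180649, s=sin(2.7783/2)=0.983548; N=√[1·1·1·1]=1.000000
k∈{0,1} keeps every argument non-negative
  k=0: (−1)^0·1.0000/(1)·0.1806^2·0.9835^0 = +0.032634
  k=1: (−1)^1·1.0000/(1)·0.1806^0·0.9835^2 = -0.967366
d^1_{0,0}(2.7783) = +0.032634 -0.967366 = -0.934732

d=-0.9347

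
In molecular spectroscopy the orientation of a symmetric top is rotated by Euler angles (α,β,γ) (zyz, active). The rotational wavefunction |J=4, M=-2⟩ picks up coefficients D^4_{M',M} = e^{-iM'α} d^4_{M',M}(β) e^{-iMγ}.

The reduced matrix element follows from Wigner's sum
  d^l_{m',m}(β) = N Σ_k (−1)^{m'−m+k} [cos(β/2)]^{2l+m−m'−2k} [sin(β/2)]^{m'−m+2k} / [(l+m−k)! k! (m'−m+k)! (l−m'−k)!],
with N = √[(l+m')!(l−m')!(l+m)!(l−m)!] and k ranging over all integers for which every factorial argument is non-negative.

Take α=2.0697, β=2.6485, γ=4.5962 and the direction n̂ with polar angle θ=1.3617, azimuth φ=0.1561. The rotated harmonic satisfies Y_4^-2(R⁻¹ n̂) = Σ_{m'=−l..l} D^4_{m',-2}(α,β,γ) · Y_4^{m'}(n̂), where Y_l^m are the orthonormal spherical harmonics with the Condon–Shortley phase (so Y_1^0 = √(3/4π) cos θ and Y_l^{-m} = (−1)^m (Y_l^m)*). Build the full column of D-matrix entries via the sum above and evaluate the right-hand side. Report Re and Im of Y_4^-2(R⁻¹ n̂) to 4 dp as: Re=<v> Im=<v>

Need the full column D^4_{m',-2} for m'=−4..4 at α=2.0697, β=2.6485, γ=4.5962.
cos(β/2)=0.244056, sin(β/2)=0.969761
d^4_{-4,-2}: single k=2 term ⇒ +0.001052;  D = +0.000201-0.001032i
d^4_{-3,-2}: k∈[1..2] ⇒ +0.000187 -0.008864 = -0.008677;  D = +0.008273-0.002618i
d^4_{-2,-2}: k∈[0..2] ⇒ +0.000013 -0.002385 +0.047066 = +0.044694;  D = +0.032228+0.030966i
d^4_{-1,-2}: k∈[0..2] ⇒ -0.000212 +0.016751 -0.176323 = -0.159784;  D = -0.042084+0.154142i
d^4_{0,-2}: k∈[0..2] ⇒ +0.001885 -0.079379 +0.469991 = +0.392497;  D = -0.381947+0.090389i
d^4_{1,-2}: k∈[0..2] ⇒ -0.011168 +0.264484 -0.835179 = -0.581862;  D = -0.388582-0.433091i
d^4_{2,-2}: k∈[0..2] ⇒ +0.047066 -0.594497 +0.782200 = +0.234770;  D = +0.078428-0.221283i
d^4_{3,-2}: k∈[0..1] ⇒ -0.139952 +0.736558 = +0.596606;  D = -0.589148+0.094045i
d^4_{4,-2}: single k=0 term ⇒ +0.262148;  D = +0.160146+0.207545i
Y_4^{m'}(θ=1.3617,φ=0.1561) and Σ D·Y over m':
  (+0.0002-0.0010i)·(+0.3288-0.2369i)  (+0.0083-0.0026i)·(+0.2170-0.1098i)  (+0.0322+0.0310i)·(-0.2128+0.0687i)  (-0.0421+0.1541i)·(-0.2561+0.0403i)  (-0.3819+0.0904i)·(+0.1875+0.0000i)  (-0.3886-0.4331i)·(+0.2561+0.0403i)  (+0.0784-0.2213i)·(-0.2128-0.0687i)  (-0.5891+0.0940i)·(-0.2170-0.1098i)  (+0.1601+0.2075i)·(+0.3288+0.2369i)
Y_4^-2(R⁻¹ n̂) = -0.046963+0.035113i

Re=-0.0470 Im=0.0351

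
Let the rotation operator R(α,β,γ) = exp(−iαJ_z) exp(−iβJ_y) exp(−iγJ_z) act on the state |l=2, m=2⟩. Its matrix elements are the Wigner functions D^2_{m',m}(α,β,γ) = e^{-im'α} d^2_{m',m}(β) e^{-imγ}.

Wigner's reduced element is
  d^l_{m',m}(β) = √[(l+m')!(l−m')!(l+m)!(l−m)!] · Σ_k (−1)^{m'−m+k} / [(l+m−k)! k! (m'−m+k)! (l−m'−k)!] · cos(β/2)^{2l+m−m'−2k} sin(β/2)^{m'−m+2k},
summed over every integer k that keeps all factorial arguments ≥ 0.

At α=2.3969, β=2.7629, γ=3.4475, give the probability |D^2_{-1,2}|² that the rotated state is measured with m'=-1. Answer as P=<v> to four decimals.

P=0.1272

Split into d^2_{-1,2}(β=2.7629) × two z-phases.
c=cos(2.7629/2)=0.188217, s=sin(2.7629/2)=0.982127; N=√[1·6·24·1]=12.000000
k: max(0,(2)−(-1))=3 … min(2+(2),2−(-1))=3
  k=3: (−1)^0·12.0000/(6)·0.1882^1·0.9821^3 = +0.356609
d^2_{-1,2}(2.7629) = +0.356609
|D^2_{-1,2}|² = |d^2_{-1,2}(β)|² = (+0.356609)² = 0.127170 (the z-rotation phases have unit modulus)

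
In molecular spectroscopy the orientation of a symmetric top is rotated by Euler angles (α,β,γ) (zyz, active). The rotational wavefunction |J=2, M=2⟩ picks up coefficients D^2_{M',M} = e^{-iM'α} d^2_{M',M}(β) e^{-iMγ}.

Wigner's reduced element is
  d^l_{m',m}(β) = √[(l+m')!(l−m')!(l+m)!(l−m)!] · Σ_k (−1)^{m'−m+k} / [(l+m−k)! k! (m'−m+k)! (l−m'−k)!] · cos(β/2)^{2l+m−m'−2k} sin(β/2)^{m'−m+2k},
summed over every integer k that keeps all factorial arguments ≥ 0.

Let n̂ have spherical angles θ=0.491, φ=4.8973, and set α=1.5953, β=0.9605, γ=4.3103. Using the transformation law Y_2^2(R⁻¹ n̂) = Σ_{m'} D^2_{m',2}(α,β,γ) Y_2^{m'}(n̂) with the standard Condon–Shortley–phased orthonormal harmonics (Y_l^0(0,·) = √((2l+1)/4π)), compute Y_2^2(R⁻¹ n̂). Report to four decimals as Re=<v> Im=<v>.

Need the full column D^2_{m',2} for m'=−2..2 at α=1.5953, β=0.9605, γ=4.3103.
cos(β/2)=0.886879, sin(β/2)=0.462001
d^2_{-2,2}: single k=4 term ⇒ +0.045559;  D = +0.029959+0.034323i
d^2_{-1,2}: single k=3 term ⇒ +0.174913;  D = +0.128918-0.118215i
d^2_{0,2}: single k=2 term ⇒ +0.411235;  D = -0.285275-0.296197i
d^2_{1,2}: single k=1 term ⇒ +0.644565;  D = -0.453160+0.458377i
d^2_{2,2}: single k=0 term ⇒ +0.618669;  D = +0.450487+0.424044i
Y_2^{m'}(θ=0.491,φ=4.8973) and Σ D·Y over m':
  (+0.0300+0.0343i)·(-0.0801+0.0310i)  (+0.1289-0.1182i)·(+0.0591+0.3158i)  (-0.2853-0.2962i)·(+0.4204+0.0000i)  (-0.4532+0.4584i)·(-0.0591+0.3158i)  (+0.4505+0.4240i)·(-0.0801-0.0310i)
Y_2^2(R⁻¹ n̂) = -0.219340-0.310719i

Re=-0.2193 Im=-0.3107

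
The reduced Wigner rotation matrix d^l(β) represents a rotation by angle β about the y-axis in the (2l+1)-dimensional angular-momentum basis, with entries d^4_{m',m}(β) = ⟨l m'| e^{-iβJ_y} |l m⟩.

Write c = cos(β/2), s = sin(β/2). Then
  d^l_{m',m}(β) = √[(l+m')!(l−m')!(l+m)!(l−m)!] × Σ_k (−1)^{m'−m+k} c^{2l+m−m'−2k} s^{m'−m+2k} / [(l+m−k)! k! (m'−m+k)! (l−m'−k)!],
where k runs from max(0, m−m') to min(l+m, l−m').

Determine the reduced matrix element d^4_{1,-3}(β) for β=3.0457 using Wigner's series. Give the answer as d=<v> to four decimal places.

d=-0.0180

d^4_{1,-3}(β=3.0457) via Wigner's sum:
Half-angle: c=0.047928, s=0.998851. N=√(120·6·1·5040)=1904.940944
k∈{0,1} keeps every argument non-negative
  k=0: (−1)^4·1904.9409/(144)·0.0479^4·0.9989^4 = +0.000069
  k=1: (−1)^5·1904.9409/(240)·0.0479^2·0.9989^6 = -0.018107
d^4_{1,-3}(3.0457) = +0.000069 -0.018107 = -0.018038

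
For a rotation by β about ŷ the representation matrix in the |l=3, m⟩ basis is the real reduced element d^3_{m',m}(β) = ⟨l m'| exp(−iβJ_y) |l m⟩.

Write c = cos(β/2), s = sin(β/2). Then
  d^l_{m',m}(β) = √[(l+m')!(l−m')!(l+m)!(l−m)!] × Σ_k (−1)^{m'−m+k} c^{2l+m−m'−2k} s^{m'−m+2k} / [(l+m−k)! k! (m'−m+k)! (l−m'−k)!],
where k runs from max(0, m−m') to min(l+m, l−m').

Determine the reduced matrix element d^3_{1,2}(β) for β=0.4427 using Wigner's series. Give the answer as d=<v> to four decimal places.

d=0.5515

d^3_{1,2}(β=0.4427) via Wigner's sum:
Half-angle: c=0.975602, s=0.219547. N=√(24·2·120·1)=75.894664
k∈{1,2} keeps every argument non-negative
  k=1: (−1)^0·75.8947/(24)·0.9756^5·0.2195^1 = +0.613607
  k=2: (−1)^1·75.8947/(12)·0.9756^3·0.2195^3 = -0.062148
d^3_{1,2}(0.4427) = +0.613607 -0.062148 = +0.551459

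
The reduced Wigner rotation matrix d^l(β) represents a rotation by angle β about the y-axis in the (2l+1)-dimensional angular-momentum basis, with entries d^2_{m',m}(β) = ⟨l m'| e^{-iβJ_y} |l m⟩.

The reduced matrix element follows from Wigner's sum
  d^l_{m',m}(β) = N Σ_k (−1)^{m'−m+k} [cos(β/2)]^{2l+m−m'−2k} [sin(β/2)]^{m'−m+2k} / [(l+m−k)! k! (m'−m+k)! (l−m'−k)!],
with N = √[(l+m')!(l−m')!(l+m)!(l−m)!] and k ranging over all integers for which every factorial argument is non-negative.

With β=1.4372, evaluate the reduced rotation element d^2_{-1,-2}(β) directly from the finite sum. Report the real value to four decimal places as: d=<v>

d^2_{-1,-2}(β=1.4372) via Wigner's sum:
Half-angle: c=0.752728, s=0.658331. N=√(1·6·1·24)=12.000000
Admissible k: 0..0 (factorial args all ≥0)
  k=0: (−1)^1·12.0000/(6)·0.7527^3·0.6583^1 = -0.561551
d^2_{-1,-2}(1.4372) = -0.561551

d=-0.5616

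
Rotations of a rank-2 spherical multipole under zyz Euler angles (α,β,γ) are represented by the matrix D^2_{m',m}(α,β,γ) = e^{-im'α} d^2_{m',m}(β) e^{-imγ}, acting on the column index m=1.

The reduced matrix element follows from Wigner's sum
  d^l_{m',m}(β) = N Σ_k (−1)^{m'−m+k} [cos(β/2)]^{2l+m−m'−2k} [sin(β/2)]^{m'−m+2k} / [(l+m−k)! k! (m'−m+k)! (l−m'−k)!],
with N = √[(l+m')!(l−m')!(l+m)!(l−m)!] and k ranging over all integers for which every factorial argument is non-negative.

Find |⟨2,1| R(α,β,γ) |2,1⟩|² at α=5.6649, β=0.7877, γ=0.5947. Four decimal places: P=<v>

Split into d^2_{1,1}(β=0.7877) × two z-phases.
With c≡cos(β/2)=0.923438 and s≡sin(β/2)=0.383746, N=[6·1·6·1]^{1/2}=6.000000
k∈{0,1} keeps every argument non-negative
  k=0: (−1)^0·6.0000/(6)·0.9234^4·0.3837^0 = +0.727163
  k=1: (−1)^1·6.0000/(2)·0.9234^2·0.3837^2 = -0.376726
d^2_{1,1}(0.7877) = +0.727163 -0.376726 = +0.350437
|D^2_{1,1}|² = |d^2_{1,1}(β)|² = (+0.350437)² = 0.122806 (the z-rotation phases have unit modulus)

P=0.1228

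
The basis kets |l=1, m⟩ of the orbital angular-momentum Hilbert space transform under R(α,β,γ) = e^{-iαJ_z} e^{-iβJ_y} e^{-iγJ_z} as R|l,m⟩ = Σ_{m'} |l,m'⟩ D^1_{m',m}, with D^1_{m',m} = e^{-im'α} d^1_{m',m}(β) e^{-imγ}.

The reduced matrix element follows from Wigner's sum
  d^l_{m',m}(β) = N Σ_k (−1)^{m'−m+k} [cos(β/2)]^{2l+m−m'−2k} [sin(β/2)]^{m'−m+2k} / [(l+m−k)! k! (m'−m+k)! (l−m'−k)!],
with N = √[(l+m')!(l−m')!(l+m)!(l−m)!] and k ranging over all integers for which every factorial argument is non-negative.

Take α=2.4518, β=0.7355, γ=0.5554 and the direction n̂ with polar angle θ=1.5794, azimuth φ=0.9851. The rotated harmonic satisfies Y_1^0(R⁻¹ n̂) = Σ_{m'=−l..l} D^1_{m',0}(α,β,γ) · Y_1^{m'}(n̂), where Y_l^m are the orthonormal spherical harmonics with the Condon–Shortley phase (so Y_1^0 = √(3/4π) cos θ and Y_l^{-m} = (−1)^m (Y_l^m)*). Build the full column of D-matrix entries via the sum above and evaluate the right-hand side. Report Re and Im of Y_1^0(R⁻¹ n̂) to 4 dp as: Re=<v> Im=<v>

Need the full column D^1_{m',0} for m'=−1..1 at α=2.4518, β=0.7355, γ=0.5554.
cos(β/2)=0.933139, sin(β/2)=0.359517
d^1_{-1,0}: single k=1 term ⇒ +0.474439;  D = -0.365972+0.301922i
d^1_{0,0}: k∈[0..1] ⇒ +0.870748 -0.129252 = +0.741495;  D = +0.741495+0.000000i
d^1_{1,0}: single k=0 term ⇒ -0.474439;  D = +0.365972+0.301922i
Y_1^{m'}(θ=1.5794,φ=0.9851) and Σ D·Y over m':
  (-0.3660+0.3019i)·(+0.1910-0.2879i)  (+0.7415+0.0000i)·(-0.0042+0.0000i)  (+0.3660+0.3019i)·(-0.1910-0.2879i)
Y_1^0(R⁻¹ n̂) = +0.030946+0.000000i

Re=0.0309 Im=0.0000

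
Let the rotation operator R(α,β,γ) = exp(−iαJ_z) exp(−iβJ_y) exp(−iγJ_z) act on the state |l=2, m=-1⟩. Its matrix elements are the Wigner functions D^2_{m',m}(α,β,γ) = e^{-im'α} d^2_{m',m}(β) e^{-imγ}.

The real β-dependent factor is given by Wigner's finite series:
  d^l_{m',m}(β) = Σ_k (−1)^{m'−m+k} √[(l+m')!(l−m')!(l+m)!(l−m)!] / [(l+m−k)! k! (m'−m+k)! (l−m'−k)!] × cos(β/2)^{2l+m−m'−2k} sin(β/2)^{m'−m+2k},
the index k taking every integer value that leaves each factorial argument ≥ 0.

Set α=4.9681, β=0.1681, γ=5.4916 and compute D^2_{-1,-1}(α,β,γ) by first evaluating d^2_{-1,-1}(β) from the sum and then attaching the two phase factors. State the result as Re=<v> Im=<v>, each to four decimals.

Re=-0.4927 Im=-0.8297

D^2_{-1,-1}(4.9681,0.1681,5.4916) = e^{-i·-1·4.9681}·d^2_{-1,-1}(0.1681)·e^{-i·-1·5.4916}. Compute d first:
c=cos(0.1681/2)=0.996470, s=sin(0.1681/2)=0.083951; N=√[1·6·1·6]=6.000000
k∈{0,1} keeps every argument non-negative
  k=0: (−1)^0·6.0000/(6)·0.9965^4·0.0840^0 = +0.985954
  k=1: (−1)^1·6.0000/(2)·0.9965^2·0.0840^2 = -0.020994
d^2_{-1,-1}(0.1681) = +0.985954 -0.020994 = +0.964960
D = (+0.252933-0.967484i)·(+0.964960)·(+0.702718-0.711468i) = -0.492702-0.829694i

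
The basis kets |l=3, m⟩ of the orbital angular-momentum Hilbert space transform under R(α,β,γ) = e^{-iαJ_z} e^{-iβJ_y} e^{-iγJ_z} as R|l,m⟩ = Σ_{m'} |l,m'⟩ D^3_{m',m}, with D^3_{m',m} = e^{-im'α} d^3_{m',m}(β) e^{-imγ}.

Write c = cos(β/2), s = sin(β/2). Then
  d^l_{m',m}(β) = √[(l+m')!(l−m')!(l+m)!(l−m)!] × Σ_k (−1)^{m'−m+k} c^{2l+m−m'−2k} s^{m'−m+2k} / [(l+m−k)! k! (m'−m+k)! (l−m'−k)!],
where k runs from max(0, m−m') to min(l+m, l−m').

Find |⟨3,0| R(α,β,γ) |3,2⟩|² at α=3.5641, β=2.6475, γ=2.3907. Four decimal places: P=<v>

D^3_{0,2}(3.5641,2.6475,2.3907) = e^{-i·0·3.5641}·d^3_{0,2}(2.6475)·e^{-i·2·2.3907}. Compute d first:
c=cos(2.6475/2)=0.244541, s=sin(2.6475/2)=0.969639; N=√[6·6·120·1]=65.726707
Admissible k: 2..3 (factorial args all ≥0)
  k=2: (−1)^0·65.7267/(12)·0.2445^4·0.9696^2 = +0.018416
  k=3: (−1)^1·65.7267/(12)·0.2445^2·0.9696^4 = -0.289537
d^3_{0,2}(2.6475) = +0.018416 -0.289537 = -0.271121
|D^3_{0,2}|² = |d^3_{0,2}(β)|² = (-0.271121)² = 0.073507 (the z-rotation phases have unit modulus)

P=0.0735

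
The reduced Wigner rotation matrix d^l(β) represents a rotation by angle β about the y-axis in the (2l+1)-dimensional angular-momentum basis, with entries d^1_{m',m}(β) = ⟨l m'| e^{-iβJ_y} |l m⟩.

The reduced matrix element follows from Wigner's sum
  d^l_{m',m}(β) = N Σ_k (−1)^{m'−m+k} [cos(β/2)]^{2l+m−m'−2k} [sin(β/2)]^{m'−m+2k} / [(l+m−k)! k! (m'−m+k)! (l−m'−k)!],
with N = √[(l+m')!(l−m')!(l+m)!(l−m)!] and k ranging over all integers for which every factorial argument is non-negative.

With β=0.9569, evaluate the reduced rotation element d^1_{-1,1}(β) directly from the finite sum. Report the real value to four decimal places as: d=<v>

d=0.2120

d^1_{-1,1}(β=0.9569) via Wigner's sum:
With c≡cos(β/2)=0.887710 and s≡sin(β/2)=0.460404, N=[1·2·2·1]^{1/2}=2.000000
The bounds max(0,m−m')=2 and min(l+m,l−m')=2 give 1 term
  k=2: (−1)^0·2.0000/(2)·0.8877^0·0.4604^2 = +0.211972
d^1_{-1,1}(0.9569) = +0.211972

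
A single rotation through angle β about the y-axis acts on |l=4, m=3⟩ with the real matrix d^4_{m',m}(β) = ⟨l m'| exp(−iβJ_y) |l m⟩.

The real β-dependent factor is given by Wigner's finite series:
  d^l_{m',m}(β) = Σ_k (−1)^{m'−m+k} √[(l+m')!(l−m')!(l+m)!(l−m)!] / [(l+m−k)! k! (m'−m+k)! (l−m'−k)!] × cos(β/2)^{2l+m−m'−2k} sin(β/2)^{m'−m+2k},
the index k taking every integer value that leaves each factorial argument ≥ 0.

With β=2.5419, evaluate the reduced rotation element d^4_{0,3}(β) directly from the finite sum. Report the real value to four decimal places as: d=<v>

d=-0.2195

d^4_{0,3}(β=2.5419) via Wigner's sum:
c=cos(2.5419/2)=0.295373, s=sin(2.5419/2)=0.955382; N=√[24·24·5040·1]=1703.830978
Admissible k: 3..4 (factorial args all ≥0)
  k=3: (−1)^0·1703.8310/(144)·0.2954^5·0.9554^3 = +0.023198
  k=4: (−1)^1·1703.8310/(144)·0.2954^3·0.9554^5 = -0.242696
d^4_{0,3}(2.5419) = +0.023198 -0.242696 = -0.219498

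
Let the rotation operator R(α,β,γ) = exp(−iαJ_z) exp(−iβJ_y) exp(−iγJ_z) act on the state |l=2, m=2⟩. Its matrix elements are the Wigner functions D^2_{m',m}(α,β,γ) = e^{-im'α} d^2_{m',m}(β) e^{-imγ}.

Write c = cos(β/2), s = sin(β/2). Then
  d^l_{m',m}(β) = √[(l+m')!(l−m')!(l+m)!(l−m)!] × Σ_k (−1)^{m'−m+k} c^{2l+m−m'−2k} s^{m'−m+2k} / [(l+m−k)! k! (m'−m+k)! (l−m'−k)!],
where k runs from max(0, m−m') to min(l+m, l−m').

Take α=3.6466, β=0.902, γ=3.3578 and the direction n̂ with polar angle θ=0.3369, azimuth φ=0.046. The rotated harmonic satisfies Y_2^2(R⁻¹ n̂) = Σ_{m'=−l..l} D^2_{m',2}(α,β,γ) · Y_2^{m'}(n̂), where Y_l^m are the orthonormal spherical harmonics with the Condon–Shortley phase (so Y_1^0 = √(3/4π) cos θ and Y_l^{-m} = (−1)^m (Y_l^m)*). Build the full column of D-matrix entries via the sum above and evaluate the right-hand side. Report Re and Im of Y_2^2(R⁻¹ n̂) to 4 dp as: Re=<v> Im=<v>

Re=0.2482 Im=-0.2297

Need the full column D^2_{m',2} for m'=−2..2 at α=3.6466, β=0.902, γ=3.3578.
cos(β/2)=0.900012, sin(β/2)=0.435866
d^2_{-2,2}: single k=4 term ⇒ +0.036092;  D = +0.030237+0.019707i
d^2_{-1,2}: single k=3 term ⇒ +0.149052;  D = -0.148659-0.010811i
d^2_{0,2}: single k=2 term ⇒ +0.376945;  D = +0.342249-0.157964i
d^2_{1,2}: single k=1 term ⇒ +0.635517;  D = -0.376142+0.512249i
d^2_{2,2}: single k=0 term ⇒ +0.656134;  D = +0.083995-0.650736i
Y_2^{m'}(θ=0.3369,φ=0.046) and Σ D·Y over m':
  (+0.0302+0.0197i)·(+0.0420-0.0039i)  (-0.1487-0.0108i)·(+0.2408-0.0111i)  (+0.3422-0.1580i)·(+0.5274+0.0000i)  (-0.3761+0.5122i)·(-0.2408-0.0111i)  (+0.0840-0.6507i)·(+0.0420+0.0039i)
Y_2^2(R⁻¹ n̂) = +0.248228-0.229741i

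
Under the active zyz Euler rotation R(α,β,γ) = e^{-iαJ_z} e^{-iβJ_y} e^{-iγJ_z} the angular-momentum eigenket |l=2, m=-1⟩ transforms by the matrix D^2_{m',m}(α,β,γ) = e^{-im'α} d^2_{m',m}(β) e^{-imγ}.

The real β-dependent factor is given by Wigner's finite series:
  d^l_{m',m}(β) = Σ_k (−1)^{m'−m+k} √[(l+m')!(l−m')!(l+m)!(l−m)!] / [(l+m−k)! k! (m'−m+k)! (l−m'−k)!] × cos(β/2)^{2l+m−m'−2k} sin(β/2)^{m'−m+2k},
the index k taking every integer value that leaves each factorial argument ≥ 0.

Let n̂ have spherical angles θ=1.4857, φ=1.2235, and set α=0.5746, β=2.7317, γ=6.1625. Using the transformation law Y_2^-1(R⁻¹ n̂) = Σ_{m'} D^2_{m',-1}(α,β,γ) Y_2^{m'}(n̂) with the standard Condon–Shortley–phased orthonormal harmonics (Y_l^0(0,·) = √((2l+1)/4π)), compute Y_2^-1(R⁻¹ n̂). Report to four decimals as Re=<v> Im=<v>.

Re=-0.1527 Im=-0.0932

Need the full column D^2_{m',-1} for m'=−2..2 at α=0.5746, β=2.7317, γ=6.1625.
cos(β/2)=0.203515, sin(β/2)=0.979072
d^2_{-2,-1}: single k=1 term ⇒ +0.016506;  D = +0.008518+0.014138i
d^2_{-1,-1}: k∈[0..1] ⇒ +0.001715 -0.119108 = -0.117393;  D = -0.105505-0.051475i
d^2_{0,-1}: k∈[0..1] ⇒ -0.020215 +0.467859 = +0.447644;  D = +0.444388-0.053893i
d^2_{1,-1}: k∈[0..1] ⇒ +0.119108 -0.918879 = -0.799771;  D = -0.614121+0.512337i
d^2_{2,-1}: single k=0 term ⇒ -0.382005;  D = -0.113223+0.364841i
Y_2^{m'}(θ=1.4857,φ=1.2235) and Σ D·Y over m':
  (+0.0085+0.0141i)·(-0.2946-0.2455i)  (-0.1055-0.0515i)·(+0.0223-0.0615i)  (+0.4444-0.0539i)·(-0.3086+0.0000i)  (-0.6141+0.5123i)·(-0.0223-0.0615i)  (-0.1132+0.3648i)·(-0.2946+0.2455i)
Y_2^-1(R⁻¹ n̂) = -0.152675-0.093199i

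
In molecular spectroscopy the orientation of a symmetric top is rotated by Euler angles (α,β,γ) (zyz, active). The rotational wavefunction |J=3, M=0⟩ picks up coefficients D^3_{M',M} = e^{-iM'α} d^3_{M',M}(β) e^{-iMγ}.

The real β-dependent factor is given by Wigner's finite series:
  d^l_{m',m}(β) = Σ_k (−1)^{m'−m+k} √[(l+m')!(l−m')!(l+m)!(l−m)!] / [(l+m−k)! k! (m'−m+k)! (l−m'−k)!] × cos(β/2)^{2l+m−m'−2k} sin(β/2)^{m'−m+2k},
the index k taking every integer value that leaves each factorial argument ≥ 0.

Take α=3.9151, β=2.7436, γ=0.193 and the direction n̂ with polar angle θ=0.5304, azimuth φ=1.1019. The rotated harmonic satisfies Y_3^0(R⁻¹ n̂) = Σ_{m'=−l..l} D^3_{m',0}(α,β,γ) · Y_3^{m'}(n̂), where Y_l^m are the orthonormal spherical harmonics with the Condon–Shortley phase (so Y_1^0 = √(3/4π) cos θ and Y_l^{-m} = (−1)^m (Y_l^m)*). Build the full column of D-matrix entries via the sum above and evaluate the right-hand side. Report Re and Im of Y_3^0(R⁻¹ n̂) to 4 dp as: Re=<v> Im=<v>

Re=-0.6623 Im=0.0000

Need the full column D^3_{m',0} for m'=−3..3 at α=3.9151, β=2.7436, γ=0.193.
cos(β/2)=0.197686, sin(β/2)=0.980265
d^3_{-3,0}: single k=3 term ⇒ +0.032544;  D = +0.022177-0.023818i
d^3_{-2,0}: k∈[2..3] ⇒ +0.008038 -0.197645 = -0.189607;  D = -0.004509-0.189553i
d^3_{-1,0}: k∈[1..3] ⇒ +0.001025 -0.075625 +0.619846 = +0.545246;  D = -0.390104-0.380936i
d^3_{0,0}: k∈[0..3] ⇒ +0.000060 -0.013208 +0.324764 -0.887283 = -0.575668;  D = -0.575668+0.000000i
d^3_{1,0}: k∈[0..2] ⇒ -0.001025 +0.075625 -0.619846 = -0.545246;  D = +0.390104-0.380936i
d^3_{2,0}: k∈[0..1] ⇒ +0.008038 -0.197645 = -0.189607;  D = -0.004509+0.189553i
d^3_{3,0}: single k=0 term ⇒ -0.032544;  D = -0.022177-0.023818i
Y_3^{m'}(θ=0.5304,φ=1.1019) and Σ D·Y over m':
  (+0.0222-0.0238i)·(-0.0533+0.0088i)  (-0.0045-0.1896i)·(-0.1335-0.1819i)  (-0.3901-0.3809i)·(+0.2010-0.3968i)  (-0.5757+0.0000i)·(+0.2319+0.0000i)  (+0.3901-0.3809i)·(-0.2010-0.3968i)  (-0.0045+0.1896i)·(-0.1335+0.1819i)  (-0.0222-0.0238i)·(+0.0533+0.0088i)
Y_3^0(R⁻¹ n̂) = -0.662294+0.000000i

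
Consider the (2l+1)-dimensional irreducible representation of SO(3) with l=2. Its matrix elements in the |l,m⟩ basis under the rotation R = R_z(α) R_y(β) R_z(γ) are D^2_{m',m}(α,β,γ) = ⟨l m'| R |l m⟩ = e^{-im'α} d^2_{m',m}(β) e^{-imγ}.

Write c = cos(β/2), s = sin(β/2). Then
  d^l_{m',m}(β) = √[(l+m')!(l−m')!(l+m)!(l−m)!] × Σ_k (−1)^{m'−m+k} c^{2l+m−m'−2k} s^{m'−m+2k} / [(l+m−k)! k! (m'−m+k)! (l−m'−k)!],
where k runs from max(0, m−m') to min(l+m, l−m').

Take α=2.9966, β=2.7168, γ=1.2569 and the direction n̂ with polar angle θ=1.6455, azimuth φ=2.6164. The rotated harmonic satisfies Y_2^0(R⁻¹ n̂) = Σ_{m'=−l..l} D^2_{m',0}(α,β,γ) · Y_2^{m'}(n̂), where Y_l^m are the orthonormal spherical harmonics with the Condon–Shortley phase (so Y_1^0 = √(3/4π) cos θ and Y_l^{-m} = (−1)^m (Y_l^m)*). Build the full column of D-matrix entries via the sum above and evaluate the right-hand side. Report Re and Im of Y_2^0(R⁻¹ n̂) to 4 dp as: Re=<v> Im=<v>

Re=-0.1241 Im=0.0000

Need the full column D^2_{m',0} for m'=−2..2 at α=2.9966, β=2.7168, γ=1.2569.
cos(β/2)=0.210803, sin(β/2)=0.977529
d^2_{-2,0}: single k=2 term ⇒ +0.104013;  D = +0.099670-0.029741i
d^2_{-1,0}: k∈[1..2] ⇒ +0.022430 -0.482326 = -0.459896;  D = +0.455070-0.066448i
d^2_{0,0}: k∈[0..2] ⇒ +0.001975 -0.169853 +0.913099 = +0.745221;  D = +0.745221+0.000000i
d^2_{1,0}: k∈[0..1] ⇒ -0.022430 +0.482326 = +0.459896;  D = -0.455070-0.066448i
d^2_{2,0}: single k=0 term ⇒ +0.104013;  D = +0.099670+0.029741i
Y_2^{m'}(θ=1.6455,φ=2.6164) and Σ D·Y over m':
  (+0.0997-0.0297i)·(+0.1910+0.3333i)  (+0.4551-0.0664i)·(+0.0497+0.0288i)  (+0.7452+0.0000i)·(-0.3101+0.0000i)  (-0.4551-0.0664i)·(-0.0497+0.0288i)  (+0.0997+0.0297i)·(+0.1910-0.3333i)
Y_2^0(R⁻¹ n̂) = -0.124102+0.000000i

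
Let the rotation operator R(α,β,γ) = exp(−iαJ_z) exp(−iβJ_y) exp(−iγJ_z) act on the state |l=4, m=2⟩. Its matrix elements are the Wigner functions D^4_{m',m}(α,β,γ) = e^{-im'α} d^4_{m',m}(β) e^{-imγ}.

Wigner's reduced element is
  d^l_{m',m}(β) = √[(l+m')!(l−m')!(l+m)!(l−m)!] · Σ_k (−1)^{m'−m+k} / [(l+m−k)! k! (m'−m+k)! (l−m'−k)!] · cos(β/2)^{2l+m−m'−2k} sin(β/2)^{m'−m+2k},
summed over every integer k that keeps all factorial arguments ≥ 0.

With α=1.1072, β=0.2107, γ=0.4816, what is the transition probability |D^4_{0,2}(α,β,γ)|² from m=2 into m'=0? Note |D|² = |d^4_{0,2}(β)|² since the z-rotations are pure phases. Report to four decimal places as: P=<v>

P=0.0097

D^4_{0,2}(1.1072,0.2107,0.4816) = e^{-i·0·1.1072}·d^4_{0,2}(0.2107)·e^{-i·2·0.4816}. Compute d first:
c=cos(0.2107/2)=0.994456, s=sin(0.2107/2)=0.105155; N=√[24·24·720·2]=910.735966
Admissible k: 2..4 (factorial args all ≥0)
  k=2: (−1)^0·910.7360/(96)·0.9945^6·0.1052^2 = +0.101460
  k=3: (−1)^1·910.7360/(36)·0.9945^4·0.1052^4 = -0.003025
  k=4: (−1)^2·910.7360/(96)·0.9945^2·0.1052^6 = +0.000013
d^4_{0,2}(0.2107) = +0.101460 -0.003025 +0.000013 = +0.098448
|D^4_{0,2}|² = |d^4_{0,2}(β)|² = (+0.098448)² = 0.009692 (the z-rotation phases have unit modulus)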